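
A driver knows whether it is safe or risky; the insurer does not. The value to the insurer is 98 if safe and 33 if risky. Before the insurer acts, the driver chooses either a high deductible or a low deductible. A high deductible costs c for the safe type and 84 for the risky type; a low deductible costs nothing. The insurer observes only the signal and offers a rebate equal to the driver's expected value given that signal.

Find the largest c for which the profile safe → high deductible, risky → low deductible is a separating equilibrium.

65

Under separation: high deductible → safe (pays 98); low deductible → risky (pays 33).
Risky: 33 − 0 = 33 ≥ 98 − 84 = 14. Holds regardless of c. ✓
Safe: 98 − c ≥ 33 − 0, so c ≤ 98 − 33 = 65.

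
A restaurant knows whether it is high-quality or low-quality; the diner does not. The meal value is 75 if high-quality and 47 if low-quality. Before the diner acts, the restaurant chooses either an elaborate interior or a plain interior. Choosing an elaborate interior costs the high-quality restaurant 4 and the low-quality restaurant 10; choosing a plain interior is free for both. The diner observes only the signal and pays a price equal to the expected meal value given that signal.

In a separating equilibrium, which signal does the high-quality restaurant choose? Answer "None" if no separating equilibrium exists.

Try high-quality → elaborate interior, low-quality → plain interior:
  If types separate, elaborate interior earns payment 75 and plain interior earns 47.
  High-quality: elaborate interior gives 75 − 4 = 71; plain interior gives 47 − 0 = 47. No deviation. ✓
  Low-quality: plain interior gives 47 − 0 = 47; elaborate interior gives 75 − 10 = 65. Would deviate. ✗
Try high-quality → plain interior, low-quality → elaborate interior:
  If types separate, plain interior earns payment 75 and elaborate interior earns 47.
  High-quality: plain interior gives 75 − 0 = 75; elaborate interior gives 47 − 4 = 43. No deviation. ✓
  Low-quality: elaborate interior gives 47 − 10 = 37; plain interior gives 75 − 0 = 75. Would deviate. ✗
Neither assignment is incentive-compatible.

None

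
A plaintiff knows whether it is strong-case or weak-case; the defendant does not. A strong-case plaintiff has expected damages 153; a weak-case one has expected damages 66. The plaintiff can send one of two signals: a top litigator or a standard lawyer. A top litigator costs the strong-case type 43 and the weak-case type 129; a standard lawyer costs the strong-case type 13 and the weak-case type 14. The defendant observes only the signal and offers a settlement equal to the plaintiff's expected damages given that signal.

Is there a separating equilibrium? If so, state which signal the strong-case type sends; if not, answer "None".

Try strong-case → top litigator, weak-case → standard lawyer:
  If types separate, top litigator earns payment 153 and standard lawyer earns 66.
  Strong-case: top litigator gives 153 − 43 = 110; standard lawyer gives 66 − 13 = 53. No deviation. ✓
  Weak-case: standard lawyer gives 66 − 14 = 52; top litigator gives 153 − 129 = 24. No deviation. ✓
Both hold — the strong-case type sends top litigator.

top litigator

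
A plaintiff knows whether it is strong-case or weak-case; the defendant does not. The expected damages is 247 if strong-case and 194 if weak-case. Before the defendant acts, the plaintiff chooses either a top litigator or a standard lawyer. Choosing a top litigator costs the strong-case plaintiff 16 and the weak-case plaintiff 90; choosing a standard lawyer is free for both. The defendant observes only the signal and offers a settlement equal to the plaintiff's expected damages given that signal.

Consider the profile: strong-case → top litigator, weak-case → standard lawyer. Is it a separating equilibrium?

If types separate, top litigator earns payment 247 and standard lawyer earns 194.
Strong-case: top litigator gives 247 − 16 = 231; standard lawyer gives 194 − 0 = 194. No deviation. ✓
Weak-case: standard lawyer gives 194 − 0 = 194; top litigator gives 247 − 90 = 157. No deviation. ✓
Both incentive constraints hold.

Yes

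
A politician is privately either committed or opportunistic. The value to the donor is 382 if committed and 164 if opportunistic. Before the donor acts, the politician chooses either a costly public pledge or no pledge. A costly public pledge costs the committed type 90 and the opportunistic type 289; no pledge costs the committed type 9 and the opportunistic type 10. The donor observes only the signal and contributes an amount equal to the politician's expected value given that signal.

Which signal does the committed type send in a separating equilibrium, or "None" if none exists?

pledge

Try committed → pledge, opportunistic → no pledge:
  If types separate, pledge earns payment 382 and no pledge earns 164.
  Committed: pledge gives 382 − 90 = 292; no pledge gives 164 − 9 = 155. No deviation. ✓
  Opportunistic: no pledge gives 164 − 10 = 154; pledge gives 382 − 289 = 93. No deviation. ✓
Both hold — the committed type sends pledge.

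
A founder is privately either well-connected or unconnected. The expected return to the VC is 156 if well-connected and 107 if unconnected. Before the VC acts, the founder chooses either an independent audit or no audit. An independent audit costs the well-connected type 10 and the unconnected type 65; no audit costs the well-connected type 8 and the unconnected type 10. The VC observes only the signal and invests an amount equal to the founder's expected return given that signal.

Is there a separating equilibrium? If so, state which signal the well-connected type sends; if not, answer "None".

Try well-connected → audit, unconnected → no audit:
  If types separate, audit earns payment 156 and no audit earns 107.
  Well-connected: audit gives 156 − 10 = 146; no audit gives 107 − 8 = 99. No deviation. ✓
  Unconnected: no audit gives 107 − 10 = 97; audit gives 156 − 65 = 91. No deviation. ✓
Both hold — the well-connected type sends audit.

audit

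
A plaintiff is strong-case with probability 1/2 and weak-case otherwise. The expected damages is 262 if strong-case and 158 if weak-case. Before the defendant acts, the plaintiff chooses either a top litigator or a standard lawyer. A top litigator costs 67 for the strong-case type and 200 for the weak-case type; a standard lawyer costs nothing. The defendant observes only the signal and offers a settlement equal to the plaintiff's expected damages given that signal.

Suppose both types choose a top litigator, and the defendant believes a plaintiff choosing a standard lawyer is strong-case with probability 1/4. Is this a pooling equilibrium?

At the pooled signal (top litigator) the defendant holds the prior 1/2 and pays 1/2·262 + 1/2·158 = 210. Off-path (standard lawyer) belief 1/4 gives 1/4·262 + 3/4·158 = 184.
Strong-case: top litigator gives 210 − 67 = 143; standard lawyer gives 184 − 0 = 184. Deviates. ✗
Weak-case: top litigator gives 210 − 200 = 10; standard lawyer gives 184 − 0 = 184. Deviates. ✗

No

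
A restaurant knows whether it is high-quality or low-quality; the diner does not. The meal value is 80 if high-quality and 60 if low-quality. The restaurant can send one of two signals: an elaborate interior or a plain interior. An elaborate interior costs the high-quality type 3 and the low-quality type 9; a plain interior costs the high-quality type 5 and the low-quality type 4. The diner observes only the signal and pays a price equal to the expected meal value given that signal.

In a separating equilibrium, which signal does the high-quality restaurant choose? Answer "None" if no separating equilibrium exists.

Try high-quality → elaborate interior, low-quality → plain interior:
  Under separation the diner infers type exactly: elaborate interior → high-quality (pays 80), plain interior → low-quality (pays 60).
  High-quality: elaborate interior gives 80 − 3 = 77; plain interior gives 60 − 5 = 55. No deviation. ✓
  Low-quality: plain interior gives 60 − 4 = 56; elaborate interior gives 80 − 9 = 71. Would deviate. ✗
Try high-quality → plain interior, low-quality → elaborate interior:
  Under separation the diner infers type exactly: plain interior → high-quality (pays 80), elaborate interior → low-quality (pays 60).
  High-quality: plain interior gives 80 − 5 = 75; elaborate interior gives 60 − 3 = 57. No deviation. ✓
  Low-quality: elaborate interior gives 60 − 9 = 51; plain interior gives 80 − 4 = 76. Would deviate. ✗
Neither assignment is incentive-compatible.

None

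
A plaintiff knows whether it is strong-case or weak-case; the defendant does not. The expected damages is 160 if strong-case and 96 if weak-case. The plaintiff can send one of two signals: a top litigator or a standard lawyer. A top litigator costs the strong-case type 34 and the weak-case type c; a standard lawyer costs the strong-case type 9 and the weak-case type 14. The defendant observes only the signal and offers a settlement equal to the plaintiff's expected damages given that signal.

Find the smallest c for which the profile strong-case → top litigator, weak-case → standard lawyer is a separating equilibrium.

78

Under separation: top litigator → strong-case (pays 160); standard lawyer → weak-case (pays 96).
Strong-case: 160 − 34 = 126 ≥ 96 − 9 = 87. Holds regardless of c. ✓
Weak-case: 96 − 14 ≥ 160 − c, so c ≥ 160 − 82 = 78.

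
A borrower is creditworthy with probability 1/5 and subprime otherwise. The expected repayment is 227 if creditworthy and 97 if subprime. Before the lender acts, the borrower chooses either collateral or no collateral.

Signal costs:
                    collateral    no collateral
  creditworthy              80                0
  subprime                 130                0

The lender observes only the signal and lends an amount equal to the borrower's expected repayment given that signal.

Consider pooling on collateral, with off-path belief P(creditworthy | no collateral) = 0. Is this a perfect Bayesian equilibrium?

On the equilibrium path (collateral) the lender holds the prior 1/5 and pays 1/5·227 + 4/5·97 = 123. Off-path (no collateral) belief 0 gives 0·227 + 1·97 = 97.
Creditworthy: collateral gives 123 − 80 = 43; no collateral gives 97 − 0 = 97. Deviates. ✗
Subprime: collateral gives 123 − 130 = -7; no collateral gives 97 − 0 = 97. Deviates. ✗

No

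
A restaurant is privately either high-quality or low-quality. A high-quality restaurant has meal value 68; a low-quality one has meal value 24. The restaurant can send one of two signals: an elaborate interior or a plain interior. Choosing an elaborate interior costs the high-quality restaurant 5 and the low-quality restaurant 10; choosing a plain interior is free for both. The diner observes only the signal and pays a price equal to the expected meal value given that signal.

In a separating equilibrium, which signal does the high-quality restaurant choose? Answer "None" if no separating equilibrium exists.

Try high-quality → elaborate interior, low-quality → plain interior:
  Under separation the diner infers type exactly: elaborate interior → high-quality (pays 68), plain interior → low-quality (pays 24).
  High-quality: elaborate interior gives 68 − 5 = 63; plain interior gives 24 − 0 = 24. No deviation. ✓
  Low-quality: plain interior gives 24 − 0 = 24; elaborate interior gives 68 − 10 = 58. Would deviate. ✗
Try high-quality → plain interior, low-quality → elaborate interior:
  Under separation the diner infers type exactly: plain interior → high-quality (pays 68), elaborate interior → low-quality (pays 24).
  High-quality: plain interior gives 68 − 0 = 68; elaborate interior gives 24 − 5 = 19. No deviation. ✓
  Low-quality: elaborate interior gives 24 − 10 = 14; plain interior gives 68 − 0 = 68. Would deviate. ✗
Neither assignment is incentive-compatible.

None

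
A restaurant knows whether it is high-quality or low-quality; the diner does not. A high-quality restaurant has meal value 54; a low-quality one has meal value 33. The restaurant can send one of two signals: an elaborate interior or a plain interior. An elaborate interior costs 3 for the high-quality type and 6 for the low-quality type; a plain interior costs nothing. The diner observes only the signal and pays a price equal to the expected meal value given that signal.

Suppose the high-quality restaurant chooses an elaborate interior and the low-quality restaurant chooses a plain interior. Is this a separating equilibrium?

Under separation the diner infers type exactly: elaborate interior → high-quality (pays 54), plain interior → low-quality (pays 33).
High-quality: elaborate interior gives 54 − 3 = 51; plain interior gives 33 − 0 = 33. No deviation. ✓
Low-quality: plain interior gives 33 − 0 = 33; elaborate interior gives 54 − 6 = 48. Would deviate. ✗

No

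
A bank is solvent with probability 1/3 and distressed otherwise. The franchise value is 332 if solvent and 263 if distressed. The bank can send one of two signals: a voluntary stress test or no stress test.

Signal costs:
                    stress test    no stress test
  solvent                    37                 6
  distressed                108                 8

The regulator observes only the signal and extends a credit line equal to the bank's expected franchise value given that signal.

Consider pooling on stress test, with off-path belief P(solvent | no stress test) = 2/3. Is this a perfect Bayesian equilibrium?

No

On the equilibrium path (stress test) the regulator holds the prior 1/3 and pays 1/3·332 + 2/3·263 = 286. Off-path (no stress test) belief 2/3 gives 2/3·332 + 1/3·263 = 309.
Solvent: stress test gives 286 − 37 = 249; no stress test gives 309 − 6 = 303. Deviates. ✗
Distressed: stress test gives 286 − 108 = 178; no stress test gives 309 − 8 = 301. Deviates. ✗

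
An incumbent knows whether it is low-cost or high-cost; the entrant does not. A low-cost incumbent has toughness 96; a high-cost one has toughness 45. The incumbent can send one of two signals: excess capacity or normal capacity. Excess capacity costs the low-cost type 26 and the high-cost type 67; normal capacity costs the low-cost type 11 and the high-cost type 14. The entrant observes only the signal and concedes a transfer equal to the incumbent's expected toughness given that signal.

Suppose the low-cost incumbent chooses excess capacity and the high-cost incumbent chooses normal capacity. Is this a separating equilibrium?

Yes

If types separate, excess capacity earns payment 96 and normal capacity earns 45.
Low-cost: excess capacity gives 96 − 26 = 70; normal capacity gives 45 − 11 = 34. No deviation. ✓
High-cost: normal capacity gives 45 − 14 = 31; excess capacity gives 96 − 67 = 29. No deviation. ✓
Neither type gains from mimicking the other.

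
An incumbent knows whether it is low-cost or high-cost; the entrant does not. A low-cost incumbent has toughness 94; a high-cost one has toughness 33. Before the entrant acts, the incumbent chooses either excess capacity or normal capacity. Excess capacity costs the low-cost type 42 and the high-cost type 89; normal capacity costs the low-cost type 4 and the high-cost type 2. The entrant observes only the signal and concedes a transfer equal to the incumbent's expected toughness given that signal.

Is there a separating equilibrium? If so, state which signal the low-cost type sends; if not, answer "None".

excess capacity

Try low-cost → excess capacity, high-cost → normal capacity:
  Under separation the entrant infers type exactly: excess capacity → low-cost (pays 94), normal capacity → high-cost (pays 33).
  Low-cost: excess capacity gives 94 − 42 = 52; normal capacity gives 33 − 4 = 29. No deviation. ✓
  High-cost: normal capacity gives 33 − 2 = 31; excess capacity gives 94 − 89 = 5. No deviation. ✓
Both hold — the low-cost type sends excess capacity.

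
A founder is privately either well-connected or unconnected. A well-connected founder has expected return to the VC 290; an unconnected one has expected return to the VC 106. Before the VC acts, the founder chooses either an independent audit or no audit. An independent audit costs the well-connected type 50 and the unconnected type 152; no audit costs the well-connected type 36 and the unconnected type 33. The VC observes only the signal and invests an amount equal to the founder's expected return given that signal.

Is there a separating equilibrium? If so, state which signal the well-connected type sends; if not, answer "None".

Try well-connected → audit, unconnected → no audit:
  Under separation the VC infers type exactly: audit → well-connected (pays 290), no audit → unconnected (pays 106).
  Well-connected: audit gives 290 − 50 = 240; no audit gives 106 − 36 = 70. No deviation. ✓
  Unconnected: no audit gives 106 − 33 = 73; audit gives 290 − 152 = 138. Would deviate. ✗
Try well-connected → no audit, unconnected → audit:
  Under separation the VC infers type exactly: no audit → well-connected (pays 290), audit → unconnected (pays 106).
  Well-connected: no audit gives 290 − 36 = 254; audit gives 106 − 50 = 56. No deviation. ✓
  Unconnected: audit gives 106 − 152 = -46; no audit gives 290 − 33 = 257. Would deviate. ✗
Neither assignment is incentive-compatible.

None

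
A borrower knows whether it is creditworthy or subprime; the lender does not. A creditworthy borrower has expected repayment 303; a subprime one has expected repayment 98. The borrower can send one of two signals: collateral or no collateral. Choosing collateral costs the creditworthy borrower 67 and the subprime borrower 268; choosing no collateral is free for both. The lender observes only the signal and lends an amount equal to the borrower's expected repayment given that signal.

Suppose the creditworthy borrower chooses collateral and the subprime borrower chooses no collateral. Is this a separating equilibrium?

If types separate, collateral earns payment 303 and no collateral earns 98.
Creditworthy: collateral gives 303 − 67 = 236; no collateral gives 98 − 0 = 98. No deviation. ✓
Subprime: no collateral gives 98 − 0 = 98; collateral gives 303 − 268 = 35. No deviation. ✓
Both incentive constraints hold.

Yes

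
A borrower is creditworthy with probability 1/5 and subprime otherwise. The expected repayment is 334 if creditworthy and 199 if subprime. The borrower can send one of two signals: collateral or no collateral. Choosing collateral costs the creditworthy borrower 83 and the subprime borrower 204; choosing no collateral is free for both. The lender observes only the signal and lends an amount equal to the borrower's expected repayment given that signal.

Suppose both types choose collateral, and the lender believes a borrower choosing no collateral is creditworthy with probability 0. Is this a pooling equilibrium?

No

On the equilibrium path (collateral) the lender holds the prior 1/5 and pays 1/5·334 + 4/5·199 = 226. Off-path (no collateral) belief 0 gives 0·334 + 1·199 = 199.
Creditworthy: collateral gives 226 − 83 = 143; no collateral gives 199 − 0 = 199. Deviates. ✗
Subprime: collateral gives 226 − 204 = 22; no collateral gives 199 − 0 = 199. Deviates. ✗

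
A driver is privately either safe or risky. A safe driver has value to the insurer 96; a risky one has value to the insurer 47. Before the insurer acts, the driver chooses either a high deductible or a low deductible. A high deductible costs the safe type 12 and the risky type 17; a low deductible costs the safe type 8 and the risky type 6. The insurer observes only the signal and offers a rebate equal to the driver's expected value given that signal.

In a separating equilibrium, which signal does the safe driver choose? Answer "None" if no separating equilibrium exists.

None

Try safe → high deductible, risky → low deductible:
  Under separation the insurer infers type exactly: high deductible → safe (pays 96), low deductible → risky (pays 47).
  Safe: high deductible gives 96 − 12 = 84; low deductible gives 47 − 8 = 39. No deviation. ✓
  Risky: low deductible gives 47 − 6 = 41; high deductible gives 96 − 17 = 79. Would deviate. ✗
Try safe → low deductible, risky → high deductible:
  Under separation the insurer infers type exactly: low deductible → safe (pays 96), high deductible → risky (pays 47).
  Safe: low deductible gives 96 − 8 = 88; high deductible gives 47 − 12 = 35. No deviation. ✓
  Risky: high deductible gives 47 − 17 = 30; low deductible gives 96 − 6 = 90. Would deviate. ✗
Neither assignment is incentive-compatible.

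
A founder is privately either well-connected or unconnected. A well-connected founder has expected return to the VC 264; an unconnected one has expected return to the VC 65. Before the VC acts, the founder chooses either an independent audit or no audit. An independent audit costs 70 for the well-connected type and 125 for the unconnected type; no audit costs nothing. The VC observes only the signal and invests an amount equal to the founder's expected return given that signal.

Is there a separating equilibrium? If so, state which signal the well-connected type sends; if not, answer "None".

Try well-connected → audit, unconnected → no audit:
  Under separation the VC infers type exactly: audit → well-connected (pays 264), no audit → unconnected (pays 65).
  Well-connected: audit gives 264 − 70 = 194; no audit gives 65 − 0 = 65. No deviation. ✓
  Unconnected: no audit gives 65 − 0 = 65; audit gives 264 − 125 = 139. Would deviate. ✗
Try well-connected → no audit, unconnected → audit:
  Under separation the VC infers type exactly: no audit → well-connected (pays 264), audit → unconnected (pays 65).
  Well-connected: no audit gives 264 − 0 = 264; audit gives 65 − 70 = -5. No deviation. ✓
  Unconnected: audit gives 65 − 125 = -60; no audit gives 264 − 0 = 264. Would deviate. ✗
Neither assignment is incentive-compatible.

None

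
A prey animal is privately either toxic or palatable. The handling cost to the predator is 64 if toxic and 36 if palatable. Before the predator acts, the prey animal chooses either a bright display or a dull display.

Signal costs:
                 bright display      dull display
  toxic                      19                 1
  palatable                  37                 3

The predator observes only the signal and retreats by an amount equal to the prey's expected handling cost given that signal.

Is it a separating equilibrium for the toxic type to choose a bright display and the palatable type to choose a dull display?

If types separate, bright display earns payment 64 and dull display earns 36.
Toxic: bright display gives 64 − 19 = 45; dull display gives 36 − 1 = 35. No deviation. ✓
Palatable: dull display gives 36 − 3 = 33; bright display gives 64 − 37 = 27. No deviation. ✓
Neither type gains from mimicking the other.

Yes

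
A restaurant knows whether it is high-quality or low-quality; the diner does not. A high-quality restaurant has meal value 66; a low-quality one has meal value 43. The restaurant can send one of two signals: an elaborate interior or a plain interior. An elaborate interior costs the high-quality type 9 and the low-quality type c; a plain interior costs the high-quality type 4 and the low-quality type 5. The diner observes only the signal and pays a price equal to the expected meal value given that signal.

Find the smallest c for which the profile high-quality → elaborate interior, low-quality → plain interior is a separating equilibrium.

28

Under separation: elaborate interior → high-quality (pays 66); plain interior → low-quality (pays 43).
High-quality: 66 − 9 = 57 ≥ 43 − 4 = 39. Holds regardless of c. ✓
Low-quality: 43 − 5 ≥ 66 − c, so c ≥ 66 − 38 = 28.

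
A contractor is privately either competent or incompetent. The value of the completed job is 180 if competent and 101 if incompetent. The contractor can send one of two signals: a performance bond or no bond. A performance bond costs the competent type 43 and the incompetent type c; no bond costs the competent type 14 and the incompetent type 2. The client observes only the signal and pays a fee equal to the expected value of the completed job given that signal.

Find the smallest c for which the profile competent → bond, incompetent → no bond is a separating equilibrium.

Under separation: bond → competent (pays 180); no bond → incompetent (pays 101).
Competent: 180 − 43 = 137 ≥ 101 − 14 = 87. Holds regardless of c. ✓
Incompetent: 101 − 2 ≥ 180 − c, so c ≥ 180 − 99 = 81.

81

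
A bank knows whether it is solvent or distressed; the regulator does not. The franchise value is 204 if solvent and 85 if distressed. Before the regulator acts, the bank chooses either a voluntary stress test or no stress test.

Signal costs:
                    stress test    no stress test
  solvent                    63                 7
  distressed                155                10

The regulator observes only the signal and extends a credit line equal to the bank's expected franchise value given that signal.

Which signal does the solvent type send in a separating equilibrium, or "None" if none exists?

stress test

Try solvent → stress test, distressed → no stress test:
  If types separate, stress test earns payment 204 and no stress test earns 85.
  Solvent: stress test gives 204 − 63 = 141; no stress test gives 85 − 7 = 78. No deviation. ✓
  Distressed: no stress test gives 85 − 10 = 75; stress test gives 204 − 155 = 49. No deviation. ✓
Both hold — the solvent type sends stress test.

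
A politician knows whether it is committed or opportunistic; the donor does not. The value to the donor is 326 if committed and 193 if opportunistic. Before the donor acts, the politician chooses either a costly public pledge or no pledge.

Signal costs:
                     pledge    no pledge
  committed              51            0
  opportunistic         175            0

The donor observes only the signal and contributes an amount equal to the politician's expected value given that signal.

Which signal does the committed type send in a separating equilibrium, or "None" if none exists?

pledge

Try committed → pledge, opportunistic → no pledge:
  If types separate, pledge earns payment 326 and no pledge earns 193.
  Committed: pledge gives 326 − 51 = 275; no pledge gives 193 − 0 = 193. No deviation. ✓
  Opportunistic: no pledge gives 193 − 0 = 193; pledge gives 326 − 175 = 151. No deviation. ✓
Both hold — the committed type sends pledge.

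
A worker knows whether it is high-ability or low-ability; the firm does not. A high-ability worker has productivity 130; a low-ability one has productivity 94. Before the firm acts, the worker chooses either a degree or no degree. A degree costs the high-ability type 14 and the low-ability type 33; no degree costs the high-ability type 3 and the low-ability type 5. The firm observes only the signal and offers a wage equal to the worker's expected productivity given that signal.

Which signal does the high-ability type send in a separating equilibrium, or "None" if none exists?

None

Try high-ability → degree, low-ability → no degree:
  If types separate, degree earns payment 130 and no degree earns 94.
  High-ability: degree gives 130 − 14 = 116; no degree gives 94 − 3 = 91. No deviation. ✓
  Low-ability: no degree gives 94 − 5 = 89; degree gives 130 − 33 = 97. Would deviate. ✗
Try high-ability → no degree, low-ability → degree:
  If types separate, no degree earns payment 130 and degree earns 94.
  High-ability: no degree gives 130 − 3 = 127; degree gives 94 − 14 = 80. No deviation. ✓
  Low-ability: degree gives 94 − 33 = 61; no degree gives 130 − 5 = 125. Would deviate. ✗
Neither assignment is incentive-compatible.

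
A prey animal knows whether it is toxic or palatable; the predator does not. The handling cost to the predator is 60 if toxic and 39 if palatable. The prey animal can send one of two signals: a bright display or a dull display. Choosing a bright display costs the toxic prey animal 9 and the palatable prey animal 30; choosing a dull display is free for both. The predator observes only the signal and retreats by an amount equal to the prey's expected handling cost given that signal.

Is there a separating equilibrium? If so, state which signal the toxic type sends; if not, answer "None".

bright display

Try toxic → bright display, palatable → dull display:
  Under separation the predator infers type exactly: bright display → toxic (pays 60), dull display → palatable (pays 39).
  Toxic: bright display gives 60 − 9 = 51; dull display gives 39 − 0 = 39. No deviation. ✓
  Palatable: dull display gives 39 − 0 = 39; bright display gives 60 − 30 = 30. No deviation. ✓
Both hold — the toxic type sends bright display.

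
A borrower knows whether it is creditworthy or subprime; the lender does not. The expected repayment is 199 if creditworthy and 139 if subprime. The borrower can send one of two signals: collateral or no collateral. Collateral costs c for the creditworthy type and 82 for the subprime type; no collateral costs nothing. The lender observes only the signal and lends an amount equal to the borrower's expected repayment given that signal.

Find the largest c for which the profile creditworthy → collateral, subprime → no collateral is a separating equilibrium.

60

Under separation: collateral → creditworthy (pays 199); no collateral → subprime (pays 139).
Subprime: 139 − 0 = 139 ≥ 199 − 82 = 117. Holds regardless of c. ✓
Creditworthy: 199 − c ≥ 139 − 0, so c ≤ 199 − 139 = 60.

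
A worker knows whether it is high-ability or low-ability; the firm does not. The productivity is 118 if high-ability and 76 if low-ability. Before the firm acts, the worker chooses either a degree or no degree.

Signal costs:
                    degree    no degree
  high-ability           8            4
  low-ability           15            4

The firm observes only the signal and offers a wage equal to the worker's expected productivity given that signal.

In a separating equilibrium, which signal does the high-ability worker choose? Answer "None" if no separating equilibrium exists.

None

Try high-ability → degree, low-ability → no degree:
  If types separate, degree earns payment 118 and no degree earns 76.
  High-ability: degree gives 118 − 8 = 110; no degree gives 76 − 4 = 72. No deviation. ✓
  Low-ability: no degree gives 76 − 4 = 72; degree gives 118 − 15 = 103. Would deviate. ✗
Try high-ability → no degree, low-ability → degree:
  If types separate, no degree earns payment 118 and degree earns 76.
  High-ability: no degree gives 118 − 4 = 114; degree gives 76 − 8 = 68. No deviation. ✓
  Low-ability: degree gives 76 − 15 = 61; no degree gives 118 − 4 = 114. Would deviate. ✗
Neither assignment is incentive-compatible.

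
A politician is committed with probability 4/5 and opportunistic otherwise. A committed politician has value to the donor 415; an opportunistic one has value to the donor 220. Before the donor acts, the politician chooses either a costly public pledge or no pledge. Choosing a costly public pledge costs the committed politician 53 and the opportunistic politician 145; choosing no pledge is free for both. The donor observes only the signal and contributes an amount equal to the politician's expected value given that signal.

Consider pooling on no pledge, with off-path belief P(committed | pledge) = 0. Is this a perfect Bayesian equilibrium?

Yes

On the equilibrium path (no pledge) the donor holds the prior 4/5 and pays 4/5·415 + 1/5·220 = 376. Off-path (pledge) belief 0 gives 0·415 + 1·220 = 220.
Committed: no pledge gives 376 − 0 = 376; pledge gives 220 − 53 = 167. Stays. ✓
Opportunistic: no pledge gives 376 − 0 = 376; pledge gives 220 − 145 = 75. Stays. ✓
Beliefs are Bayes-consistent on-path and both types best-respond.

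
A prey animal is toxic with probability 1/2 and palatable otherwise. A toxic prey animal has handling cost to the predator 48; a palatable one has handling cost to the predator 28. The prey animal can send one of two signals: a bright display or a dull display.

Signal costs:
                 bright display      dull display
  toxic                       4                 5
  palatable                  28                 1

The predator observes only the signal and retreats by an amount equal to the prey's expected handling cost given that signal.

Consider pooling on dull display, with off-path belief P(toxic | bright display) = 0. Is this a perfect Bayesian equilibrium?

Yes

On the equilibrium path (dull display) the predator holds the prior 1/2 and pays 1/2·48 + 1/2·28 = 38. Off-path (bright display) belief 0 gives 0·48 + 1·28 = 28.
Toxic: dull display gives 38 − 5 = 33; bright display gives 28 − 4 = 24. Stays. ✓
Palatable: dull display gives 38 − 1 = 37; bright display gives 28 − 28 = 0. Stays. ✓
Beliefs are Bayes-consistent on-path and both types best-respond.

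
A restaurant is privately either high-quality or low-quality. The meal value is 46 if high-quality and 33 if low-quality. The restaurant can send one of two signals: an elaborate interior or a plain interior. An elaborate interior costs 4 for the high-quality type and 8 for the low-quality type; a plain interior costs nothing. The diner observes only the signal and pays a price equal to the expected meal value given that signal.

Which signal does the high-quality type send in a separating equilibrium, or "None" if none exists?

None

Try high-quality → elaborate interior, low-quality → plain interior:
  Under separation the diner infers type exactly: elaborate interior → high-quality (pays 46), plain interior → low-quality (pays 33).
  High-quality: elaborate interior gives 46 − 4 = 42; plain interior gives 33 − 0 = 33. No deviation. ✓
  Low-quality: plain interior gives 33 − 0 = 33; elaborate interior gives 46 − 8 = 38. Would deviate. ✗
Try high-quality → plain interior, low-quality → elaborate interior:
  Under separation the diner infers type exactly: plain interior → high-quality (pays 46), elaborate interior → low-quality (pays 33).
  High-quality: plain interior gives 46 − 0 = 46; elaborate interior gives 33 − 4 = 29. No deviation. ✓
  Low-quality: elaborate interior gives 33 − 8 = 25; plain interior gives 46 − 0 = 46. Would deviate. ✗
Neither assignment is incentive-compatible.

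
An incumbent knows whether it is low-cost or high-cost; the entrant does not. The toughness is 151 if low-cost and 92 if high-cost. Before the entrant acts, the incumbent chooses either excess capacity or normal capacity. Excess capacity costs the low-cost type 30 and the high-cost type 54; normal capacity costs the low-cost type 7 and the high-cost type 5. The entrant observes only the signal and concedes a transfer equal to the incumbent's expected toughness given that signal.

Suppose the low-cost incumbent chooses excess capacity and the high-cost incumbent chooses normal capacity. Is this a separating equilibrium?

No

Under separation the entrant infers type exactly: excess capacity → low-cost (pays 151), normal capacity → high-cost (pays 92).
Low-cost: excess capacity gives 151 − 30 = 121; normal capacity gives 92 − 7 = 85. No deviation. ✓
High-cost: normal capacity gives 92 − 5 = 87; excess capacity gives 151 − 54 = 97. Would deviate. ✗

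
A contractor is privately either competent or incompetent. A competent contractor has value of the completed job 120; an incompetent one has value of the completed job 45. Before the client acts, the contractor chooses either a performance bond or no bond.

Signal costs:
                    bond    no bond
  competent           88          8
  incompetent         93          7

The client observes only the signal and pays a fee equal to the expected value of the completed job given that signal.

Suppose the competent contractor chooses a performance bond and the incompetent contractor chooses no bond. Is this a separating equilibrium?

Under separation the client infers type exactly: bond → competent (pays 120), no bond → incompetent (pays 45).
Competent: bond gives 120 − 88 = 32; no bond gives 45 − 8 = 37. Would deviate. ✗
Incompetent: no bond gives 45 − 7 = 38; bond gives 120 − 93 = 27. No deviation. ✓

No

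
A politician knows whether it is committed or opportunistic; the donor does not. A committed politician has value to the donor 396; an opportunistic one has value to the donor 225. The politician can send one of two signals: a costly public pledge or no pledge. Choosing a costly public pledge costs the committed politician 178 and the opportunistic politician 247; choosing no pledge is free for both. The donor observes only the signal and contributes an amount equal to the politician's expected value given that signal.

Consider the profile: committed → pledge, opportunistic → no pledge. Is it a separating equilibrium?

No

Under separation the donor infers type exactly: pledge → committed (pays 396), no pledge → opportunistic (pays 225).
Committed: pledge gives 396 − 178 = 218; no pledge gives 225 − 0 = 225. Would deviate. ✗
Opportunistic: no pledge gives 225 − 0 = 225; pledge gives 396 − 247 = 149. No deviation. ✓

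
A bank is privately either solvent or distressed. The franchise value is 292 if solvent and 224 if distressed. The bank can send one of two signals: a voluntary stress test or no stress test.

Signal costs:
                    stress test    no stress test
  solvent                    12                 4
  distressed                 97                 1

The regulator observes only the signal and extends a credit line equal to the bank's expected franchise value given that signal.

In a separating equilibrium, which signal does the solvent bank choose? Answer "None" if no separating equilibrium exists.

Try solvent → stress test, distressed → no stress test:
  If types separate, stress test earns payment 292 and no stress test earns 224.
  Solvent: stress test gives 292 − 12 = 280; no stress test gives 224 − 4 = 220. No deviation. ✓
  Distressed: no stress test gives 224 − 1 = 223; stress test gives 292 − 97 = 195. No deviation. ✓
Both hold — the solvent type sends stress test.

stress test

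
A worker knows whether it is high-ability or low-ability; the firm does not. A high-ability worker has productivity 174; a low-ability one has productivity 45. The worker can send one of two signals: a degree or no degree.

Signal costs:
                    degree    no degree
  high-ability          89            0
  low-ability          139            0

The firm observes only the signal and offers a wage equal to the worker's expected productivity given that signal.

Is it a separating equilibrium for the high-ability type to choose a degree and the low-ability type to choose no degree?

Under separation the firm infers type exactly: degree → high-ability (pays 174), no degree → low-ability (pays 45).
High-ability: degree gives 174 − 89 = 85; no degree gives 45 − 0 = 45. No deviation. ✓
Low-ability: no degree gives 45 − 0 = 45; degree gives 174 − 139 = 35. No deviation. ✓
Neither type gains from mimicking the other.

Yes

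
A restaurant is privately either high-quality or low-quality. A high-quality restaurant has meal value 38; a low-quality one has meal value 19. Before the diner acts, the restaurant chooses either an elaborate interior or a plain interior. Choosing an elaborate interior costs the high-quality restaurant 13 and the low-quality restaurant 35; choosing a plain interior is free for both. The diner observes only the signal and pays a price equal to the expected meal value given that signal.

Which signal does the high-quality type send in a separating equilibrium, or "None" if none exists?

elaborate interior

Try high-quality → elaborate interior, low-quality → plain interior:
  If types separate, elaborate interior earns payment 38 and plain interior earns 19.
  High-quality: elaborate interior gives 38 − 13 = 25; plain interior gives 19 − 0 = 19. No deviation. ✓
  Low-quality: plain interior gives 19 − 0 = 19; elaborate interior gives 38 − 35 = 3. No deviation. ✓
Both hold — the high-quality type sends elaborate interior.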